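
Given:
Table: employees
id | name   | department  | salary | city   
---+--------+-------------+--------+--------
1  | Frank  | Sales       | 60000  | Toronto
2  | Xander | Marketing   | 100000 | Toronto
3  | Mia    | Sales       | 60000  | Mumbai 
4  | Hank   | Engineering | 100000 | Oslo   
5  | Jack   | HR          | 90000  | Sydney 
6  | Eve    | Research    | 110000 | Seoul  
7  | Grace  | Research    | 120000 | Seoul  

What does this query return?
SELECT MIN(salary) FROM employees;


Salaries: 60000, 100000, 60000, 100000, 90000, 110000, 120000
MIN = 60000

60000


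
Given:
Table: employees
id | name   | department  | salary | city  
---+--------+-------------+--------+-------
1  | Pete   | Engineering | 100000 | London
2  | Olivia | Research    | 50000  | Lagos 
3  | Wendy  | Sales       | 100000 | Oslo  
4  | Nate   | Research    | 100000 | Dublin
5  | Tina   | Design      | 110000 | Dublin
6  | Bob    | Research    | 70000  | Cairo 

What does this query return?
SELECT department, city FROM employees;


Projecting columns: department, city

6 rows:
Engineering, London
Research, Lagos
Sales, Oslo
Research, Dublin
Design, Dublin
Research, Cairo


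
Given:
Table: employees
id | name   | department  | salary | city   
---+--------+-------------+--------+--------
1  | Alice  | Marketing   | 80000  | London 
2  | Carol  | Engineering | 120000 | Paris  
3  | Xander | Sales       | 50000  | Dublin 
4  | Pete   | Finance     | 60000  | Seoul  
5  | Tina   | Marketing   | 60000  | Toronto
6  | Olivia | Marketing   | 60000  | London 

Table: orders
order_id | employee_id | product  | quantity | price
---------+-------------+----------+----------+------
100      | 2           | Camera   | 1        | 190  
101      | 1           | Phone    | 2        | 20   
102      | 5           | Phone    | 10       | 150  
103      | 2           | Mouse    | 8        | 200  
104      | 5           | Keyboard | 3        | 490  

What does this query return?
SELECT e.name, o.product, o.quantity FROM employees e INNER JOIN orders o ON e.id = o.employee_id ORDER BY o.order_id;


Joining employees.id = orders.employee_id:
  employee Carol (id=2) -> order Camera
  employee Alice (id=1) -> order Phone
  employee Tina (id=5) -> order Phone
  employee Carol (id=2) -> order Mouse
  employee Tina (id=5) -> order Keyboard


5 rows:
Carol, Camera, 1
Alice, Phone, 2
Tina, Phone, 10
Carol, Mouse, 8
Tina, Keyboard, 3


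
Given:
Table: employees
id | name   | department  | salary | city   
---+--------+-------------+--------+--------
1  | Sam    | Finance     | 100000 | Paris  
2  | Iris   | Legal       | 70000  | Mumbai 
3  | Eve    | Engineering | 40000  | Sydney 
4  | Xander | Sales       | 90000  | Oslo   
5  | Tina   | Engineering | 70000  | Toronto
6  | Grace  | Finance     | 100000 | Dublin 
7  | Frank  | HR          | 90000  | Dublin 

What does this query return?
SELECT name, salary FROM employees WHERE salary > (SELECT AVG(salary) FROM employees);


Subquery: AVG(salary) = 80000.0
Filtering: salary > 80000.0
  Sam (100000) -> MATCH
  Xander (90000) -> MATCH
  Grace (100000) -> MATCH
  Frank (90000) -> MATCH


4 rows:
Sam, 100000
Xander, 90000
Grace, 100000
Frank, 90000


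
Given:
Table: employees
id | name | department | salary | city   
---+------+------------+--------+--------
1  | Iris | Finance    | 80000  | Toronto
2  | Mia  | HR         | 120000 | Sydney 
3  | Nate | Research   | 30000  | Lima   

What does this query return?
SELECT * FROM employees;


SELECT * returns all 3 rows with all columns

3 rows:
1, Iris, Finance, 80000, Toronto
2, Mia, HR, 120000, Sydney
3, Nate, Research, 30000, Lima


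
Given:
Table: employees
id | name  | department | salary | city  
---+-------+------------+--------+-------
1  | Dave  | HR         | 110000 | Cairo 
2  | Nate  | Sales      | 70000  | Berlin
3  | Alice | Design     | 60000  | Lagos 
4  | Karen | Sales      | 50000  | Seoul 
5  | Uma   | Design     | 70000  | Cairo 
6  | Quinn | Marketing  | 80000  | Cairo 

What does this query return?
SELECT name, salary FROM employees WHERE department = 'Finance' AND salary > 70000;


Filtering: department = 'Finance' AND salary > 70000
Matching: 0 rows

Empty result set (0 rows)


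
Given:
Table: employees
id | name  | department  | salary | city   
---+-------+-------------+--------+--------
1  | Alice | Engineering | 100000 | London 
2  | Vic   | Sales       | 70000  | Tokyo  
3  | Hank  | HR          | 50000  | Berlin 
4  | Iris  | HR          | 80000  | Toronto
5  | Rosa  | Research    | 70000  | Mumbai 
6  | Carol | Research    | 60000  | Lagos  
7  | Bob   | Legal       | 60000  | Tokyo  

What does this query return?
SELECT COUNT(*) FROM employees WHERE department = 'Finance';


Counting rows where department = 'Finance'


0


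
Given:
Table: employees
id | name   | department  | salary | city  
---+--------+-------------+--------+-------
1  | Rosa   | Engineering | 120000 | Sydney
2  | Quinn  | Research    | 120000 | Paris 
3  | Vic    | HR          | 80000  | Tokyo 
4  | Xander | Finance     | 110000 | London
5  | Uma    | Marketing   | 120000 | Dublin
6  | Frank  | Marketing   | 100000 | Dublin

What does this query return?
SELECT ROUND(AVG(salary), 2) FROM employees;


SUM(salary) = 650000
COUNT = 6
ROUND(AVG, 2) = ROUND(650000 / 6, 2) = 108333.33

108333.33


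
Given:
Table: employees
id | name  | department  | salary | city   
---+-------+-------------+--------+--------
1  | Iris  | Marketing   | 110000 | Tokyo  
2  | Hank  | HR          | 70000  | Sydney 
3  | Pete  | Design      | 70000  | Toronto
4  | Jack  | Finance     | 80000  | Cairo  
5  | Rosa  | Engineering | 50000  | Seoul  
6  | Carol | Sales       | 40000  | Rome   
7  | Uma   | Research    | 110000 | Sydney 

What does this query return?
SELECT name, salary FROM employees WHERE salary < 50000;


Filtering: salary < 50000
Matching: 1 rows

1 rows:
Carol, 40000


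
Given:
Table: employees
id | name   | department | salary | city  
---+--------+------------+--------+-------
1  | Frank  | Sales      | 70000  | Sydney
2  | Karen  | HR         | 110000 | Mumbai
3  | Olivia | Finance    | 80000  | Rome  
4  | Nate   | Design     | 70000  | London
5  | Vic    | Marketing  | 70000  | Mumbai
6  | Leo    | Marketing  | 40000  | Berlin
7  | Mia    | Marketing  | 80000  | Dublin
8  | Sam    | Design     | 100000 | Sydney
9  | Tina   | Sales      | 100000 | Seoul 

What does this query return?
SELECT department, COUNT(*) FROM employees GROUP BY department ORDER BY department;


Assigning each row to its department group:
  Frank -> Sales
  Karen -> HR
  Olivia -> Finance
  Nate -> Design
  Vic -> Marketing
  Leo -> Marketing
  Mia -> Marketing
  Sam -> Design
  Tina -> Sales


5 groups:
Design, 2
Finance, 1
HR, 1
Marketing, 3
Sales, 2


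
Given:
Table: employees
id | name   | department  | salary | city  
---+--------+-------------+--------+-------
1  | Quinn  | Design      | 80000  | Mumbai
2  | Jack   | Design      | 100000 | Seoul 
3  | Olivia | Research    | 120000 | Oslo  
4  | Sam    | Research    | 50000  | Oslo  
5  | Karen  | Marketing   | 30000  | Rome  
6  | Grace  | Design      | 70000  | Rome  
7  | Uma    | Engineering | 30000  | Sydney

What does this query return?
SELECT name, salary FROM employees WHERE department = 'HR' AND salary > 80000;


Filtering: department = 'HR' AND salary > 80000
Matching: 0 rows

Empty result set (0 rows)


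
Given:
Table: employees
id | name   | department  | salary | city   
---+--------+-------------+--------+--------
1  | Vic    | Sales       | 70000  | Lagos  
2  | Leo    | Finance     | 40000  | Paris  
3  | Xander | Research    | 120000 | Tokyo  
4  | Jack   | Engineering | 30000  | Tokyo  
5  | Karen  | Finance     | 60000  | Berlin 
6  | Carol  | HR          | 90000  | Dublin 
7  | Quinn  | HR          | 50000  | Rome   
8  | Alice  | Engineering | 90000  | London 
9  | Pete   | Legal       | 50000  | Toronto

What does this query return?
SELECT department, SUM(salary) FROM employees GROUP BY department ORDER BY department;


Summing salary within each department:
  Engineering: 30000 + 90000 = 120000
  Finance: 40000 + 60000 = 100000
  HR: 90000 + 50000 = 140000
  Legal: 50000 = 50000
  Research: 120000 = 120000
  Sales: 70000 = 70000


6 groups:
Engineering, 120000
Finance, 100000
HR, 140000
Legal, 50000
Research, 120000
Sales, 70000


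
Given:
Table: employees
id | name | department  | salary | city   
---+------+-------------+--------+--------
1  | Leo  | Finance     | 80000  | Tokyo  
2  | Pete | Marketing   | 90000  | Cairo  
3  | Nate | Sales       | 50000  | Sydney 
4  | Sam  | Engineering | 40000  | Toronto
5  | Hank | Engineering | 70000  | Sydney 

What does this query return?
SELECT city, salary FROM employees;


Projecting columns: city, salary

5 rows:
Tokyo, 80000
Cairo, 90000
Sydney, 50000
Toronto, 40000
Sydney, 70000


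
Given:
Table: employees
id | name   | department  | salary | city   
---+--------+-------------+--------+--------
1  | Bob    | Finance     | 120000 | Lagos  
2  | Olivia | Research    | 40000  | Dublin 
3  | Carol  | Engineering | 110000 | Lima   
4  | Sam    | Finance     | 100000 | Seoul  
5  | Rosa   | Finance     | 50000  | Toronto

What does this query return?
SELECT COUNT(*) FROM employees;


COUNT(*) counts all rows

5


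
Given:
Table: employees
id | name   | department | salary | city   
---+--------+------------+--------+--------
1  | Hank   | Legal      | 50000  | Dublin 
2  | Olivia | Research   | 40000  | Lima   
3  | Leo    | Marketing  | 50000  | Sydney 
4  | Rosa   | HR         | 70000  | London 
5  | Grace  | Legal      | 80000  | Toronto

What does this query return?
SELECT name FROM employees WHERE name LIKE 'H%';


LIKE 'H%' matches names starting with 'H'
Matching: 1

1 rows:
Hank


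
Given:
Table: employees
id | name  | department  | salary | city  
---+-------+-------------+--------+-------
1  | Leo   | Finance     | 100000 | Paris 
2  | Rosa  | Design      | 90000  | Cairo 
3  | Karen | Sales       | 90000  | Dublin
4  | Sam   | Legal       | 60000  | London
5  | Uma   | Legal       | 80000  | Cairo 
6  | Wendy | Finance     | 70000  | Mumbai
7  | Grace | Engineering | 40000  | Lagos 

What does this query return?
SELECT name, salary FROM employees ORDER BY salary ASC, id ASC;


Sorting by salary ASC, then id ASC for ties

7 rows:
Grace, 40000
Sam, 60000
Wendy, 70000
Uma, 80000
Rosa, 90000
Karen, 90000
Leo, 100000


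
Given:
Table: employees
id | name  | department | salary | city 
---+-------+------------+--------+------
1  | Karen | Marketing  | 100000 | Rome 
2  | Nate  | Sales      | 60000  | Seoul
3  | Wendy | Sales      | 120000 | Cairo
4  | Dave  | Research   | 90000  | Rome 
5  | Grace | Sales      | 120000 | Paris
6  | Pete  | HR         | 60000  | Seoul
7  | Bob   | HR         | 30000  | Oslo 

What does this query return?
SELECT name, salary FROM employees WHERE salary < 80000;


Filtering: salary < 80000
Matching: 3 rows

3 rows:
Nate, 60000
Pete, 60000
Bob, 30000


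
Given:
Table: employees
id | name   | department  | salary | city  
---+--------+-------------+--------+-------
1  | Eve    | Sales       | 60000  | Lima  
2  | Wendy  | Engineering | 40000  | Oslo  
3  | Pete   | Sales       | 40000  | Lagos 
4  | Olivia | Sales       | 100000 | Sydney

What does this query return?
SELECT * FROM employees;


SELECT * returns all 4 rows with all columns

4 rows:
1, Eve, Sales, 60000, Lima
2, Wendy, Engineering, 40000, Oslo
3, Pete, Sales, 40000, Lagos
4, Olivia, Sales, 100000, Sydney


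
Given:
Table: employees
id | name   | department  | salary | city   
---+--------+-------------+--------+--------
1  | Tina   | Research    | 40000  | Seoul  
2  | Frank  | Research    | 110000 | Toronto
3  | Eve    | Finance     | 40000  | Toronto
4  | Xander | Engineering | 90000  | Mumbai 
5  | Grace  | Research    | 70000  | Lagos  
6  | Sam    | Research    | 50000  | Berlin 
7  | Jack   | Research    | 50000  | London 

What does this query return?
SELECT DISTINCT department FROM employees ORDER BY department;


All 'department' values (row order): Research, Research, Finance, Engineering, Research, Research, Research
Removing duplicates leaves 3 unique value(s).

3 values:
Engineering
Finance
Research


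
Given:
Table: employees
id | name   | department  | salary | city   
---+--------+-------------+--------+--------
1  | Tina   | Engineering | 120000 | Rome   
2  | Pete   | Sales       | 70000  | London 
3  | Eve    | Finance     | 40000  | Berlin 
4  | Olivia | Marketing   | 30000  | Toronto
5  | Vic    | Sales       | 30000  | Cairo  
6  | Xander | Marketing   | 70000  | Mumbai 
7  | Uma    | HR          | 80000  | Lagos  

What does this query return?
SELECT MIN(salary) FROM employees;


Salaries: 120000, 70000, 40000, 30000, 30000, 70000, 80000
MIN = 30000

30000


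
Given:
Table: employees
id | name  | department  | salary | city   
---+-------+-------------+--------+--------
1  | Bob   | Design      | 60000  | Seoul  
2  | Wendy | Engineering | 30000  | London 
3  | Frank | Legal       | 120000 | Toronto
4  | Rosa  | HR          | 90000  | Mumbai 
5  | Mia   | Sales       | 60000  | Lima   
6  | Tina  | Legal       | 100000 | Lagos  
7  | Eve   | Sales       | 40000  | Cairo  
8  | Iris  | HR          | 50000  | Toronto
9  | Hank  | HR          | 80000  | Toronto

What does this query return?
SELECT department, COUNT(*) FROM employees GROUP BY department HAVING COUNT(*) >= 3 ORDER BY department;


Groups with count >= 3:
  HR: 3 -> PASS
  Design: 1 -> filtered out
  Engineering: 1 -> filtered out
  Legal: 2 -> filtered out
  Sales: 2 -> filtered out


1 groups:
HR, 3


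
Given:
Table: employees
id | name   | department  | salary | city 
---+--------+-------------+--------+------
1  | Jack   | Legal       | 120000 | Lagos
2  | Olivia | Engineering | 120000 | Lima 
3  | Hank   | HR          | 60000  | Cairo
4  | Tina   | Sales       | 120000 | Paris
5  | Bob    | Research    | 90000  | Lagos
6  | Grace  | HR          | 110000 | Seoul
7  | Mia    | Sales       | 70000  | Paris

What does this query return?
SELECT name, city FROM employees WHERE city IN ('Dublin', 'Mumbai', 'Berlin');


Filtering: city IN ('Dublin', 'Mumbai', 'Berlin')
Matching: 0 rows

Empty result set (0 rows)


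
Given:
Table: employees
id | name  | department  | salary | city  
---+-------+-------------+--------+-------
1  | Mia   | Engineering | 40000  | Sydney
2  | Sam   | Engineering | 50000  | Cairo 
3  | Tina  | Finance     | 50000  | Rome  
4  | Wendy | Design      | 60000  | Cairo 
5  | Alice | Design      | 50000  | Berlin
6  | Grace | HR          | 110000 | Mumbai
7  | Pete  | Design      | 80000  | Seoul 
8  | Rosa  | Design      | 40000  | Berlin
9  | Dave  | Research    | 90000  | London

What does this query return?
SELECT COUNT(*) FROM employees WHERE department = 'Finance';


Counting rows where department = 'Finance'
  Tina -> MATCH


1


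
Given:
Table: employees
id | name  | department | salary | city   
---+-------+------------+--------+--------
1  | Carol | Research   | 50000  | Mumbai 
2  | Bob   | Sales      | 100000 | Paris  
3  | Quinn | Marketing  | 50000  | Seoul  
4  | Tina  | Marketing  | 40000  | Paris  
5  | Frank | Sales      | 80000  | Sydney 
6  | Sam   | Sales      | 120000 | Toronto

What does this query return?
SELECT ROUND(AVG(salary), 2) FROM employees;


SUM(salary) = 440000
COUNT = 6
ROUND(AVG, 2) = ROUND(440000 / 6, 2) = 73333.33

73333.33


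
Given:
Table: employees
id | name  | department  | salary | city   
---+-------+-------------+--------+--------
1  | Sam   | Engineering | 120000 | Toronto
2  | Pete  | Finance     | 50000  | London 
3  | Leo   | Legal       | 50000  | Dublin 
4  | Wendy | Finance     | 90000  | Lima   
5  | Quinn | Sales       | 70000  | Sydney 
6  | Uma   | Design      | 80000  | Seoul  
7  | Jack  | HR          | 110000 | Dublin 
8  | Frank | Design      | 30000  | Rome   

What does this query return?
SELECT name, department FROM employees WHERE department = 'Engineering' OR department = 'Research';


Filtering: department = 'Engineering' OR 'Research'
Matching: 1 rows

1 rows:
Sam, Engineering


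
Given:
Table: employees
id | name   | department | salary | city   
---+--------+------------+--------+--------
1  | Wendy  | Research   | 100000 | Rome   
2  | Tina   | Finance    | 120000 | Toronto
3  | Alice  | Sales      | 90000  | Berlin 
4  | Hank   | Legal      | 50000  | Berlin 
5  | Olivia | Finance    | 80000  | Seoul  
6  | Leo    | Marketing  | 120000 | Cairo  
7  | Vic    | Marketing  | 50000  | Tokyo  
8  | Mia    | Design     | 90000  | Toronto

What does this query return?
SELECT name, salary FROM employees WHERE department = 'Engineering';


Filtering: department = 'Engineering'
Matching rows: 0

Empty result set (0 rows)


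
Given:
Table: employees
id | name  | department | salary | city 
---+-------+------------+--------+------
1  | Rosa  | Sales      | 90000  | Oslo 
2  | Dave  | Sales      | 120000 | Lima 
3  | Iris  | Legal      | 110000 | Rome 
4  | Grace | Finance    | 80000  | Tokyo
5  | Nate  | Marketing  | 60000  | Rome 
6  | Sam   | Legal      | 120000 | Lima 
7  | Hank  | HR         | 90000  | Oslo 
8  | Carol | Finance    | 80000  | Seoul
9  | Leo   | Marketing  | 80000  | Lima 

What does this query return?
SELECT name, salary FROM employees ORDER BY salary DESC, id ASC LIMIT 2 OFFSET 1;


Sort by salary DESC (id ASC tiebreak), then skip 1 and take 2
Rows 2 through 3

2 rows:
Sam, 120000
Iris, 110000


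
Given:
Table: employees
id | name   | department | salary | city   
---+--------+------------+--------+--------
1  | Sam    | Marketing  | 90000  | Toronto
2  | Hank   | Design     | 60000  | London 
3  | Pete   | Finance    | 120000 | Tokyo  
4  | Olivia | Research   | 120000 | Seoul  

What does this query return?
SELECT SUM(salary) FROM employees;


SUM(salary) = 90000 + 60000 + 120000 + 120000 = 390000

390000


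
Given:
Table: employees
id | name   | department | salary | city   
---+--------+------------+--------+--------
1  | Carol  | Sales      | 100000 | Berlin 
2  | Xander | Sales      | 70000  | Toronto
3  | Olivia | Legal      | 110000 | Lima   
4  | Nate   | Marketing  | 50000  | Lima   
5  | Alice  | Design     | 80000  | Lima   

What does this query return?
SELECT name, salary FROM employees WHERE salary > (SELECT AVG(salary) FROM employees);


Subquery: AVG(salary) = 82000.0
Filtering: salary > 82000.0
  Carol (100000) -> MATCH
  Olivia (110000) -> MATCH


2 rows:
Carol, 100000
Olivia, 110000


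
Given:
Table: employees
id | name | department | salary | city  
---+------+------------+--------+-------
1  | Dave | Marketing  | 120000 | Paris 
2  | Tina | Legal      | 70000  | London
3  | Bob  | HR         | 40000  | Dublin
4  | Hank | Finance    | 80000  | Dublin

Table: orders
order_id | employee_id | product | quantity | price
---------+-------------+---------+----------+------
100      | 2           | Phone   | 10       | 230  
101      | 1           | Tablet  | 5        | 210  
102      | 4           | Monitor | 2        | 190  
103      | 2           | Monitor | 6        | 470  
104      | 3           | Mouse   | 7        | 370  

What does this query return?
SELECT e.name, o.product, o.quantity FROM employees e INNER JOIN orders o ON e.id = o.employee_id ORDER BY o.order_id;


Joining employees.id = orders.employee_id:
  employee Tina (id=2) -> order Phone
  employee Dave (id=1) -> order Tablet
  employee Hank (id=4) -> order Monitor
  employee Tina (id=2) -> order Monitor
  employee Bob (id=3) -> order Mouse


5 rows:
Tina, Phone, 10
Dave, Tablet, 5
Hank, Monitor, 2
Tina, Monitor, 6
Bob, Mouse, 7


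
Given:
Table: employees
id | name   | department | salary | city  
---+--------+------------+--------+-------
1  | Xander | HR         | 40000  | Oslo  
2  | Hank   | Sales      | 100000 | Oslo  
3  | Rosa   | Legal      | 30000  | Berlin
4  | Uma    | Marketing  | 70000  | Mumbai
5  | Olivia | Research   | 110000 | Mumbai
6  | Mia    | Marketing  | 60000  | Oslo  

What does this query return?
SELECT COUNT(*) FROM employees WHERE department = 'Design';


Counting rows where department = 'Design'


0


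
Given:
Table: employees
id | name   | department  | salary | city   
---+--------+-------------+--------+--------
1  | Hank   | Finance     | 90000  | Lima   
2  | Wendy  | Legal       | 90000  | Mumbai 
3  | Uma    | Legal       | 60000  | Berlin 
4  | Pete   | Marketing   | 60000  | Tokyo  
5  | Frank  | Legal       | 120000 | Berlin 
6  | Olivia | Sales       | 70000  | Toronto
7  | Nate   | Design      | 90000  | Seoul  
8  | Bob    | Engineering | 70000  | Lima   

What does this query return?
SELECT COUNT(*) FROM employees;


COUNT(*) counts all rows

8


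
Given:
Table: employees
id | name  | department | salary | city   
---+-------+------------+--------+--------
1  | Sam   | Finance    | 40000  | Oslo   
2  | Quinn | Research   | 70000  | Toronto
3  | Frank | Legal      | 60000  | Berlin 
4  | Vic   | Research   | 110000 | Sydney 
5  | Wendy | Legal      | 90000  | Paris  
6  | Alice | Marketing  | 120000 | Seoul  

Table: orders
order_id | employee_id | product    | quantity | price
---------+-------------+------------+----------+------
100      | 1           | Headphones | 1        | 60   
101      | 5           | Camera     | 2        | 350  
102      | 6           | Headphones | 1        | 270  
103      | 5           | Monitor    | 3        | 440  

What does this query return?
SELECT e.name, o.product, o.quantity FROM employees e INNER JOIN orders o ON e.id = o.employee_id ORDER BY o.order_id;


Joining employees.id = orders.employee_id:
  employee Sam (id=1) -> order Headphones
  employee Wendy (id=5) -> order Camera
  employee Alice (id=6) -> order Headphones
  employee Wendy (id=5) -> order Monitor


4 rows:
Sam, Headphones, 1
Wendy, Camera, 2
Alice, Headphones, 1
Wendy, Monitor, 3


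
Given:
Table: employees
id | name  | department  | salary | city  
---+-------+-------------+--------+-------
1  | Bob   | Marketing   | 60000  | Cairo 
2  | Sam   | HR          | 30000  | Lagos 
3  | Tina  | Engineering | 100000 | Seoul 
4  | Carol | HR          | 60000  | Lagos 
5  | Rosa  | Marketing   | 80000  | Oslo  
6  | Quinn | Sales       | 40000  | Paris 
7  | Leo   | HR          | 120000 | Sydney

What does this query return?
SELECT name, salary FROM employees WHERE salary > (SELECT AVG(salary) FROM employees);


Subquery: AVG(salary) = 70000.0
Filtering: salary > 70000.0
  Tina (100000) -> MATCH
  Rosa (80000) -> MATCH
  Leo (120000) -> MATCH


3 rows:
Tina, 100000
Rosa, 80000
Leo, 120000


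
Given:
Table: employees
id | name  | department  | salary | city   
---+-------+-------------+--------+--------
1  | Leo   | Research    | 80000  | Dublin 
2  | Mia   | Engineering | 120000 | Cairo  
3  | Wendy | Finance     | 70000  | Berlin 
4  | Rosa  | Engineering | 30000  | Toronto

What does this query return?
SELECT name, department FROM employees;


Projecting columns: name, department

4 rows:
Leo, Research
Mia, Engineering
Wendy, Finance
Rosa, Engineering


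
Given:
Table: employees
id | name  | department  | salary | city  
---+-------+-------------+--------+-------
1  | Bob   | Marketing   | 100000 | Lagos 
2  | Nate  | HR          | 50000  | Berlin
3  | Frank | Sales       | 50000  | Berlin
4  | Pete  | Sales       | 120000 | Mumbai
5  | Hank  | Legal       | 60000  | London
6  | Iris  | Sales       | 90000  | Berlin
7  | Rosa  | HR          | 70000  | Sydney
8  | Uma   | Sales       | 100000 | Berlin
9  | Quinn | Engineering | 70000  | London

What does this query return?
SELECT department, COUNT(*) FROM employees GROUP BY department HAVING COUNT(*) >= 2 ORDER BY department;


Groups with count >= 2:
  HR: 2 -> PASS
  Sales: 4 -> PASS
  Engineering: 1 -> filtered out
  Legal: 1 -> filtered out
  Marketing: 1 -> filtered out


2 groups:
HR, 2
Sales, 4


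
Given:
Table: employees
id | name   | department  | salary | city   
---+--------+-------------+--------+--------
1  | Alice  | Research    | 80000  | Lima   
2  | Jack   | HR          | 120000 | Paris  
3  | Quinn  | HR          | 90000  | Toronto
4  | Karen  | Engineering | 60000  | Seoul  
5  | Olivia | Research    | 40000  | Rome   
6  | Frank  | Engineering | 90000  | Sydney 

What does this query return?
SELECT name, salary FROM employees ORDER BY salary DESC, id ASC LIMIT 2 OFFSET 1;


Sort by salary DESC (id ASC tiebreak), then skip 1 and take 2
Rows 2 through 3

2 rows:
Quinn, 90000
Frank, 90000


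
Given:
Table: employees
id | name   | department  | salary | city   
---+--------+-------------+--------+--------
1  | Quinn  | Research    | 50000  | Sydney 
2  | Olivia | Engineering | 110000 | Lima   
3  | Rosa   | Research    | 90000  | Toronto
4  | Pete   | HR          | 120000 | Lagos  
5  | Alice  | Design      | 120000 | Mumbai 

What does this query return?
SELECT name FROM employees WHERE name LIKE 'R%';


LIKE 'R%' matches names starting with 'R'
Matching: 1

1 rows:
Rosa


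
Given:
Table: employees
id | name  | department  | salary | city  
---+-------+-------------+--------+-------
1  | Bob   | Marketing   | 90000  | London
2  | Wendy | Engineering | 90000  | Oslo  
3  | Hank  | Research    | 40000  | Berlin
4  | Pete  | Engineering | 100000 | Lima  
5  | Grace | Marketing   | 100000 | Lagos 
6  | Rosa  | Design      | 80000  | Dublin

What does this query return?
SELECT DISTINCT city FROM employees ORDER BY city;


All 'city' values (row order): London, Oslo, Berlin, Lima, Lagos, Dublin
Removing duplicates leaves 6 unique value(s).

6 values:
Berlin
Dublin
Lagos
Lima
London
Oslo


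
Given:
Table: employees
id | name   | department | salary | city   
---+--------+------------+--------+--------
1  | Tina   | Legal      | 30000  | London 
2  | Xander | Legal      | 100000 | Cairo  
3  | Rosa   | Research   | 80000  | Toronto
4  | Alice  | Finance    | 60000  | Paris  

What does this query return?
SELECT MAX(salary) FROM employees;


Salaries: 30000, 100000, 80000, 60000
MAX = 100000

100000


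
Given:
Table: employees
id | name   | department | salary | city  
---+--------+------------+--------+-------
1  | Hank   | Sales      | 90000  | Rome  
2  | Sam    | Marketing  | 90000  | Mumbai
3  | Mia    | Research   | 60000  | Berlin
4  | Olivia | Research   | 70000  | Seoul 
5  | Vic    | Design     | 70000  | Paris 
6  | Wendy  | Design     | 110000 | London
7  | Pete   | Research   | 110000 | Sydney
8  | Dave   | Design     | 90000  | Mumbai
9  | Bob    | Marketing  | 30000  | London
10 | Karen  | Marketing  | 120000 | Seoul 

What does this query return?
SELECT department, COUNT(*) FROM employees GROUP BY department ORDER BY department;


Assigning each row to its department group:
  Hank -> Sales
  Sam -> Marketing
  Mia -> Research
  Olivia -> Research
  Vic -> Design
  Wendy -> Design
  Pete -> Research
  Dave -> Design
  Bob -> Marketing
  Karen -> Marketing


4 groups:
Design, 3
Marketing, 3
Research, 3
Sales, 1


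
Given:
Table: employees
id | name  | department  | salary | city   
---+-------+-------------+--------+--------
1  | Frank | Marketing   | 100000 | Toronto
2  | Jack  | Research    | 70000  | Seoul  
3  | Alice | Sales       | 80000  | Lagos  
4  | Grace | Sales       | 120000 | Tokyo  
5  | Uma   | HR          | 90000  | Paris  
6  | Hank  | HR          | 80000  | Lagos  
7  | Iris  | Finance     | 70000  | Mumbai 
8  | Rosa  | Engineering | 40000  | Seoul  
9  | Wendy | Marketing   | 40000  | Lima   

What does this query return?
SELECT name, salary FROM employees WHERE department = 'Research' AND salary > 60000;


Filtering: department = 'Research' AND salary > 60000
Matching: 1 rows

1 rows:
Jack, 70000


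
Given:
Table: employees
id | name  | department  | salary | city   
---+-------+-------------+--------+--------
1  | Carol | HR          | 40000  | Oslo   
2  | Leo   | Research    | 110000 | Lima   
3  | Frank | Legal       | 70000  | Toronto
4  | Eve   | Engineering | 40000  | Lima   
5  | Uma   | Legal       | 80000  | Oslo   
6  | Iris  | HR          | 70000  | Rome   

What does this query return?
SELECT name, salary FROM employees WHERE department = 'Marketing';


Filtering: department = 'Marketing'
Matching rows: 0

Empty result set (0 rows)


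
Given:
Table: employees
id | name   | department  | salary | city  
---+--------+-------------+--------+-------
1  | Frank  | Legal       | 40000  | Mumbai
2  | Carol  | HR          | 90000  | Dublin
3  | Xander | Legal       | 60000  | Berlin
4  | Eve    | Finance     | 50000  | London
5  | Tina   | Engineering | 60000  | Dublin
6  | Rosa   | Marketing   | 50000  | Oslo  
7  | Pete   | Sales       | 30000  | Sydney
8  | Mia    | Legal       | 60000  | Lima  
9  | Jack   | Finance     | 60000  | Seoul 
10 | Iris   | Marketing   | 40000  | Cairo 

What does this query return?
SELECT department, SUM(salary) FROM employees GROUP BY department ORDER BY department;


Summing salary within each department:
  Engineering: 60000 = 60000
  Finance: 50000 + 60000 = 110000
  HR: 90000 = 90000
  Legal: 40000 + 60000 + 60000 = 160000
  Marketing: 50000 + 40000 = 90000
  Sales: 30000 = 30000


6 groups:
Engineering, 60000
Finance, 110000
HR, 90000
Legal, 160000
Marketing, 90000
Sales, 30000


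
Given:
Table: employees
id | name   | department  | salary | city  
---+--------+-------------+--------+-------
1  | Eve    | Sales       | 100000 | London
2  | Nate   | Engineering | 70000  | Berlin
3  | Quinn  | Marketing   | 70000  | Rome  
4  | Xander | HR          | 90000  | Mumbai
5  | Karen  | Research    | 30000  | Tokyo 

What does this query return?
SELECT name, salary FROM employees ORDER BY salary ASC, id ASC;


Sorting by salary ASC, then id ASC for ties

5 rows:
Karen, 30000
Nate, 70000
Quinn, 70000
Xander, 90000
Eve, 100000


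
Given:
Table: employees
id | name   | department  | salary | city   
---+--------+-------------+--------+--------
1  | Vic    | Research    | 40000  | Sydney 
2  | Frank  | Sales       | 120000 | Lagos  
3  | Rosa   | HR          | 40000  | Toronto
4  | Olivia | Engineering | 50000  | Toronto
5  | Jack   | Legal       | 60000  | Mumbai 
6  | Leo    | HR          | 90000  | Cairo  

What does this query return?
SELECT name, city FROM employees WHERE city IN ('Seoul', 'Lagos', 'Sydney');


Filtering: city IN ('Seoul', 'Lagos', 'Sydney')
Matching: 2 rows

2 rows:
Vic, Sydney
Frank, Lagos


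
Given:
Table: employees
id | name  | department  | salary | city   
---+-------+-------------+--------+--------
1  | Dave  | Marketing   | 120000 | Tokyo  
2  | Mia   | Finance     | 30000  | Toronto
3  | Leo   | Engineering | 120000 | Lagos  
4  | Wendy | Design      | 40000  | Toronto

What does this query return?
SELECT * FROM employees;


SELECT * returns all 4 rows with all columns

4 rows:
1, Dave, Marketing, 120000, Tokyo
2, Mia, Finance, 30000, Toronto
3, Leo, Engineering, 120000, Lagos
4, Wendy, Design, 40000, Toronto


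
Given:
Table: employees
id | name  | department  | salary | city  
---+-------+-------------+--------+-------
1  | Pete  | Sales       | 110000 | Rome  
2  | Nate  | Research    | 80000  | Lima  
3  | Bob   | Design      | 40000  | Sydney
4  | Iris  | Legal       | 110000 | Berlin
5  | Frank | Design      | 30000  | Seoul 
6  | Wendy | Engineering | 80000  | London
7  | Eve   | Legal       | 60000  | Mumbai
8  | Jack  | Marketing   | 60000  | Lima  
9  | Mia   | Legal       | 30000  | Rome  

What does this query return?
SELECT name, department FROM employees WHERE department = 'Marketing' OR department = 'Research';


Filtering: department = 'Marketing' OR 'Research'
Matching: 2 rows

2 rows:
Nate, Research
Jack, Marketing


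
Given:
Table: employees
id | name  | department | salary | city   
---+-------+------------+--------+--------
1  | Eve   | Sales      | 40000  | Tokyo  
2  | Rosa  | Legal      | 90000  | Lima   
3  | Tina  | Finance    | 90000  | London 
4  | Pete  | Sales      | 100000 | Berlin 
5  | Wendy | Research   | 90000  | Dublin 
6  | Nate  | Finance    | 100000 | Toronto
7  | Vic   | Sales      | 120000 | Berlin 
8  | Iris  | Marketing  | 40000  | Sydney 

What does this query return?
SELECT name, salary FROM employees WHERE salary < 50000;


Filtering: salary < 50000
Matching: 2 rows

2 rows:
Eve, 40000
Iris, 40000


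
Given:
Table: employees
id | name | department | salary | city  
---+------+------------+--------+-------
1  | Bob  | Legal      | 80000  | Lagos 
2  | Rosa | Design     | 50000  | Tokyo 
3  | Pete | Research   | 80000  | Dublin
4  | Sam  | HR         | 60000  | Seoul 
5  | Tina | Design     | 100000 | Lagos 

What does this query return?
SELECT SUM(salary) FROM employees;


SUM(salary) = 80000 + 50000 + 80000 + 60000 + 100000 = 370000

370000


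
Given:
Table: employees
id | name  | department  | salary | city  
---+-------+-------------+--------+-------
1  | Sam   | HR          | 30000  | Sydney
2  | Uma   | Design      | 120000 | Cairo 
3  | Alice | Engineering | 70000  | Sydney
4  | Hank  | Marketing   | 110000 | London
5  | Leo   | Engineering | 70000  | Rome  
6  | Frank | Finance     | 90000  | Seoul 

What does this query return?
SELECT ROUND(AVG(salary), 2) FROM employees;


SUM(salary) = 490000
COUNT = 6
ROUND(AVG, 2) = ROUND(490000 / 6, 2) = 81666.67

81666.67


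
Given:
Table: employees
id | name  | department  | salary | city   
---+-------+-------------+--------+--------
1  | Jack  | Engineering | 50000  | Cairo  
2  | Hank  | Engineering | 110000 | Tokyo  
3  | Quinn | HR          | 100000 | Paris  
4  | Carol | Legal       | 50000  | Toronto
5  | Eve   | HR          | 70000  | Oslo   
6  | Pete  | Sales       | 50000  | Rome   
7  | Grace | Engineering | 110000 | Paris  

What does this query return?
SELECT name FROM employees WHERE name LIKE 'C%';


LIKE 'C%' matches names starting with 'C'
Matching: 1

1 rows:
Carol


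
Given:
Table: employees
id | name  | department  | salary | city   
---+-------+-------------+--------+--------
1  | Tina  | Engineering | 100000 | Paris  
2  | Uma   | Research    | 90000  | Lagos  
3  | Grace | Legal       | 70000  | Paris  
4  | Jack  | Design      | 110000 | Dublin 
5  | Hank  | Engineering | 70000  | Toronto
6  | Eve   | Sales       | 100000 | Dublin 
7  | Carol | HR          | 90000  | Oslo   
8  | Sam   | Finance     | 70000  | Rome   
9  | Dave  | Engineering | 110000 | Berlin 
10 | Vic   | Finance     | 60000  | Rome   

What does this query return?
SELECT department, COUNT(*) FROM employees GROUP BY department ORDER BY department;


Assigning each row to its department group:
  Tina -> Engineering
  Uma -> Research
  Grace -> Legal
  Jack -> Design
  Hank -> Engineering
  Eve -> Sales
  Carol -> HR
  Sam -> Finance
  Dave -> Engineering
  Vic -> Finance


7 groups:
Design, 1
Engineering, 3
Finance, 2
HR, 1
Legal, 1
Research, 1
Sales, 1


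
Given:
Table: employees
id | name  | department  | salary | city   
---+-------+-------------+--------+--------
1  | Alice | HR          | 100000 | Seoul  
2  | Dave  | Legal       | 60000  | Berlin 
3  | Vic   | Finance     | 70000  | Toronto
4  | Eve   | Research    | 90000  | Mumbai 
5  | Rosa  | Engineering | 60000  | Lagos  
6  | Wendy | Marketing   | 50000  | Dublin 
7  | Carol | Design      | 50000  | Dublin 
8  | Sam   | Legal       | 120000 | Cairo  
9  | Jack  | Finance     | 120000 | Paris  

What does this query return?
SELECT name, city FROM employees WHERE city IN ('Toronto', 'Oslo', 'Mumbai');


Filtering: city IN ('Toronto', 'Oslo', 'Mumbai')
Matching: 2 rows

2 rows:
Vic, Toronto
Eve, Mumbai


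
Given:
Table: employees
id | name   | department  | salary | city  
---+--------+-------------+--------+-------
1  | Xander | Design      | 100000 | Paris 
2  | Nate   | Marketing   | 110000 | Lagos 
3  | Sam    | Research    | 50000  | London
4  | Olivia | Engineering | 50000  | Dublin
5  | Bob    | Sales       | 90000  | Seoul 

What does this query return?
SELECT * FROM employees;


SELECT * returns all 5 rows with all columns

5 rows:
1, Xander, Design, 100000, Paris
2, Nate, Marketing, 110000, Lagos
3, Sam, Research, 50000, London
4, Olivia, Engineering, 50000, Dublin
5, Bob, Sales, 90000, Seoul


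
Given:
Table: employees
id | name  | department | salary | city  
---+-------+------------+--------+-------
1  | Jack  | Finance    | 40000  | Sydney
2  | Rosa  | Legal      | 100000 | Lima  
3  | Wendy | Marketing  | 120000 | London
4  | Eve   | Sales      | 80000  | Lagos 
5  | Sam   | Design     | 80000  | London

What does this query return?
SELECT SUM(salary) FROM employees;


SUM(salary) = 40000 + 100000 + 120000 + 80000 + 80000 = 420000

420000


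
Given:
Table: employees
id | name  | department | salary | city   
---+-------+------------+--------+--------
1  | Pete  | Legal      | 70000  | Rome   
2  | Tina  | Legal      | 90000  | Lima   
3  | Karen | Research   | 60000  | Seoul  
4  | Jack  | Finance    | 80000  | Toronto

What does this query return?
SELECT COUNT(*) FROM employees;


COUNT(*) counts all rows

4


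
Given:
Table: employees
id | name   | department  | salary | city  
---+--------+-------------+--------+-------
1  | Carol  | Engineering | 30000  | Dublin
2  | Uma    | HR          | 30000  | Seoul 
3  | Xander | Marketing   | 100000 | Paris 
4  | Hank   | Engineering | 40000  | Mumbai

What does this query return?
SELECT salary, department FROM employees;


Projecting columns: salary, department

4 rows:
30000, Engineering
30000, HR
100000, Marketing
40000, Engineering


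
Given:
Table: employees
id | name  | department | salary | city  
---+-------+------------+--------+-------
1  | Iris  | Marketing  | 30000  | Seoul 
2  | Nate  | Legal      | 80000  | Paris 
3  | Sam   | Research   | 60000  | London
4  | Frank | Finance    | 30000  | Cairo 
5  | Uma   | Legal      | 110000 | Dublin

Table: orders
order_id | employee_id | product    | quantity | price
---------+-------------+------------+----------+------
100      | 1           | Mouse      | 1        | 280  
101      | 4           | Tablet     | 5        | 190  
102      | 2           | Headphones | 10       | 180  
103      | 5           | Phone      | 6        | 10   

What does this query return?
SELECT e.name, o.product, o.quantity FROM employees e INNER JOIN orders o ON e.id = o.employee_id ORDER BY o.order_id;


Joining employees.id = orders.employee_id:
  employee Iris (id=1) -> order Mouse
  employee Frank (id=4) -> order Tablet
  employee Nate (id=2) -> order Headphones
  employee Uma (id=5) -> order Phone


4 rows:
Iris, Mouse, 1
Frank, Tablet, 5
Nate, Headphones, 10
Uma, Phone, 6


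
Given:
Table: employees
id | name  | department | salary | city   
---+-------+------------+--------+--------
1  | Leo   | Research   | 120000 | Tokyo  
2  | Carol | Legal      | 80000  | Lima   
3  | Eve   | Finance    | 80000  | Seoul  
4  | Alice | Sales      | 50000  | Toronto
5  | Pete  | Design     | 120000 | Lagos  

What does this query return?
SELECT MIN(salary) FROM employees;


Salaries: 120000, 80000, 80000, 50000, 120000
MIN = 50000

50000


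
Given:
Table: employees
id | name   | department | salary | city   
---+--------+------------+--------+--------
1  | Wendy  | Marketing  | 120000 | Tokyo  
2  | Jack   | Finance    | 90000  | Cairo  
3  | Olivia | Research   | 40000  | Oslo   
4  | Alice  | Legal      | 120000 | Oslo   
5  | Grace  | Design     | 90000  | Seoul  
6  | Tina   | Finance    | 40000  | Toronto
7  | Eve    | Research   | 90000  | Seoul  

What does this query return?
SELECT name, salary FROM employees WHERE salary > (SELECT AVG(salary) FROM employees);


Subquery: AVG(salary) = 84285.71
Filtering: salary > 84285.71
  Wendy (120000) -> MATCH
  Jack (90000) -> MATCH
  Alice (120000) -> MATCH
  Grace (90000) -> MATCH
  Eve (90000) -> MATCH


5 rows:
Wendy, 120000
Jack, 90000
Alice, 120000
Grace, 90000
Eve, 90000


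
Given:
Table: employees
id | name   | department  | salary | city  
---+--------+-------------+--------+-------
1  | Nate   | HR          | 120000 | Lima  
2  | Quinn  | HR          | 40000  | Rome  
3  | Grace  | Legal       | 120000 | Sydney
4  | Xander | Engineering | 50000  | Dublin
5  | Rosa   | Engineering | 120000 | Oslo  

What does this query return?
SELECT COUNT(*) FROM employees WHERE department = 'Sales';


Counting rows where department = 'Sales'


0
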